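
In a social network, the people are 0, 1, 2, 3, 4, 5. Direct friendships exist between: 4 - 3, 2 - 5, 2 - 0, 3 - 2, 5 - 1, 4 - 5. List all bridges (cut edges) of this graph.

0-2, 1-5

The edges on the cycle 4-3-2-5-4 are not bridges since each lies on that cycle.
But removing 2 - 0 disconnects 2 from 0; removing 5 - 1 disconnects 5 from 1 — these are bridges.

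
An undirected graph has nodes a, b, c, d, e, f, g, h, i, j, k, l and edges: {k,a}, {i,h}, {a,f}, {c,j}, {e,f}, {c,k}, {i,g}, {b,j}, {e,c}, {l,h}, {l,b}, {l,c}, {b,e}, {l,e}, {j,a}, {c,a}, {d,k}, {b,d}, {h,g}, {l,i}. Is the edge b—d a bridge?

After removing b—d, the path b-l-c-k-d still connects them, so the edge is not a bridge.

No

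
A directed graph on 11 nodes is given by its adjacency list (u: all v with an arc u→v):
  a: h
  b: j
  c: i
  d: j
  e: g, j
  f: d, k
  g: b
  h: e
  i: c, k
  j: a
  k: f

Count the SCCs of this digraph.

4

{a, b, e, g, h, j} are all mutually reachable — one SCC of size 6.
{f, k} are all mutually reachable — one SCC of size 2.
{c, i} are all mutually reachable — one SCC of size 2.
{d} is an SCC by itself.
That gives 4 strongly connected components.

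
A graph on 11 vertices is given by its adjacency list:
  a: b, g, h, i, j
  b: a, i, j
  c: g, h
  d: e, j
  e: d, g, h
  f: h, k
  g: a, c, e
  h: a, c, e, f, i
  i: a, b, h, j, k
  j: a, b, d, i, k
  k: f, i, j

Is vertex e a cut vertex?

No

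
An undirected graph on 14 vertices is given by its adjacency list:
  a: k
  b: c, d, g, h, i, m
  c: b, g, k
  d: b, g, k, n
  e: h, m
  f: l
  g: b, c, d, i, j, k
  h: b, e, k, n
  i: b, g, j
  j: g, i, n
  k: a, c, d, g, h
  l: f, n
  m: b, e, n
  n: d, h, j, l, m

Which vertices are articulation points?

k, l, n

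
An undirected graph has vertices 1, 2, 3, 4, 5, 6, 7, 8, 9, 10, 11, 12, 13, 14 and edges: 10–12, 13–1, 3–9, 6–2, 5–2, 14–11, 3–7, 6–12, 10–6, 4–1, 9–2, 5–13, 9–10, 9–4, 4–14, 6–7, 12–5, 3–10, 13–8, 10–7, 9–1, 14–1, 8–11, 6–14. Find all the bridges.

none

The edges on the cycle 3-9-4-1-13-5-12-10-3 are not bridges since each lies on that cycle.
Every edge lies on some cycle, so there are no bridges.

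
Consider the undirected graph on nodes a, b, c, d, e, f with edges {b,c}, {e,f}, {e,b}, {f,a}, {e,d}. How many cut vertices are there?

Removing b increases the component count from 1 to 2, so b is a cut vertex.
Removing e increases the component count from 1 to 3, so e is a cut vertex.
Removing f increases the component count from 1 to 2, so f is a cut vertex.
By contrast removing a leaves 1 component; it is not a cut vertex. No other vertex is a cut vertex either.

3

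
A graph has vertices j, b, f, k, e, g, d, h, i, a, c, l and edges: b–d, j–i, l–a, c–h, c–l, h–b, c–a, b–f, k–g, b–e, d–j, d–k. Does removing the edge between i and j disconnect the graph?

Yes

Removing i–j leaves no path between i and j: the component count goes from 1 to 2. So it is a bridge.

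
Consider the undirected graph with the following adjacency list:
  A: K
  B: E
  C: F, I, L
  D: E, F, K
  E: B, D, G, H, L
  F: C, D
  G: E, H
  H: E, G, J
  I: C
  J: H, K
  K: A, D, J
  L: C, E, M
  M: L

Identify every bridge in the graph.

A-K, B-E, C-I, L-M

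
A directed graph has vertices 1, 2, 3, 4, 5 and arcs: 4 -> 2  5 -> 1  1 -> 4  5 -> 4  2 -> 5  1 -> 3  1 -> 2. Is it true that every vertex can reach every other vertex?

No

There is no directed path from 3 to 2, so the graph is not strongly connected.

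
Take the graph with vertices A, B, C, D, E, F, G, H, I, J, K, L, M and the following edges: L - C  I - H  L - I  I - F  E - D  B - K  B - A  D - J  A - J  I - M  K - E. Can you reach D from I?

The component containing I is {C, F, H, I, L, M}, and D is not in it.

No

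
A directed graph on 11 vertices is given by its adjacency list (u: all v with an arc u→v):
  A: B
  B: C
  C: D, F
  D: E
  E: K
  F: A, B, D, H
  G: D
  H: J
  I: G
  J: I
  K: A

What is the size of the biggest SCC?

11

{A, B, C, D, E, F, G, H, I, J, K} are all mutually reachable — one SCC of size 11.
The largest has 11 vertices.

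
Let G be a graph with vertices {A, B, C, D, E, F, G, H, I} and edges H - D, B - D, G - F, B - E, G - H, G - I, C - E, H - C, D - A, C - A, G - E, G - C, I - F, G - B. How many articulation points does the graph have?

Removing G increases the component count from 1 to 2, so G is a cut vertex.
By contrast removing H leaves 1 component; it is not a cut vertex. No other vertex is a cut vertex either.

1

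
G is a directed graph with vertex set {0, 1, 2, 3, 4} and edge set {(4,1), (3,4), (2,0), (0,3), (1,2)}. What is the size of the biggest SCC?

5

{0, 1, 2, 3, 4} are all mutually reachable — one SCC of size 5.
The largest has 5 vertices.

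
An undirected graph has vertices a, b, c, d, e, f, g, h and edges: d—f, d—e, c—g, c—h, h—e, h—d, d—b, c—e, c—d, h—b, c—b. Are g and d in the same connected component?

Yes

From g we can reach b, c, d, e, f, g, h, which includes d.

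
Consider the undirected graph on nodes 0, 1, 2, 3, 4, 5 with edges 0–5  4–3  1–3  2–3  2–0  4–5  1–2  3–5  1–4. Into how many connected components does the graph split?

1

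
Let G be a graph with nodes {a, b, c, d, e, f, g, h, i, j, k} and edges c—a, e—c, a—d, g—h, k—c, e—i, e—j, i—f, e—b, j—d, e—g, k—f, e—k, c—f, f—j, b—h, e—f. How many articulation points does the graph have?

1

Removing e increases the component count from 1 to 2, so e is a cut vertex.
By contrast removing k leaves 1 component; it is not a cut vertex. No other vertex is a cut vertex either.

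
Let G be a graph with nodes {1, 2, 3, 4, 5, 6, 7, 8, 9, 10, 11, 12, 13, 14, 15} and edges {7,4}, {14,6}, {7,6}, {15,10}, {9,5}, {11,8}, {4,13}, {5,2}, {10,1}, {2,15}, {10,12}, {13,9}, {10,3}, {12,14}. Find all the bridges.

1-10, 10-3, 11-8

The edges on the cycle 7-4-13-9-5-2-15-10-12-14-6-7 are not bridges since each lies on that cycle.
But removing 11–8 disconnects 11 from 8; removing 3–10 disconnects 3 from 10; removing 1–10 disconnects 1 from 10 — these are bridges.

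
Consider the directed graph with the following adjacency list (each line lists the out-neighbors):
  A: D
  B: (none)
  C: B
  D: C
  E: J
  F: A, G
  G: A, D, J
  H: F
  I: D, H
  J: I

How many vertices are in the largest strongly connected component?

{F, G, H, I, J} are all mutually reachable — one SCC of size 5.
{E} is an SCC by itself.
{C} is an SCC by itself.
{A} is an SCC by itself.
{B} is an SCC by itself.
(and 1 more singleton SCC)
The largest has 5 vertices.

5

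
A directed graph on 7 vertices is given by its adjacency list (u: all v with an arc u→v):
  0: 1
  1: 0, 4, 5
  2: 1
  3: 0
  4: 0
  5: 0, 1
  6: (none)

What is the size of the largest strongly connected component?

4

{0, 1, 4, 5} are all mutually reachable — one SCC of size 4.
{3} is an SCC by itself.
{2} is an SCC by itself.
{6} is an SCC by itself.
The largest has 4 vertices.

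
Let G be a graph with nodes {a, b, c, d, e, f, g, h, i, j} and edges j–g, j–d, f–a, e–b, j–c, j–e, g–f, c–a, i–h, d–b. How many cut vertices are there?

Removing j increases the component count from 2 to 3, so j is a cut vertex.
By contrast removing d leaves 2 components; it is not a cut vertex. No other vertex is a cut vertex either.

1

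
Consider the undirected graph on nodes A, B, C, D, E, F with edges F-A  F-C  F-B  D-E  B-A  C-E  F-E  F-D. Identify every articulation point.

Removing F increases the component count from 1 to 2, so F is a cut vertex.
By contrast removing D leaves 1 component; it is not a cut vertex. No other vertex is a cut vertex either.

F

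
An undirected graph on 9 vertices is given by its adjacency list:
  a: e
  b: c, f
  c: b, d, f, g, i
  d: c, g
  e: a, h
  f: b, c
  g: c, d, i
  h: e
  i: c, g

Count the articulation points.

2

Removing c increases the component count from 2 to 3, so c is a cut vertex.
Removing e increases the component count from 2 to 3, so e is a cut vertex.
By contrast removing h leaves 2 components; it is not a cut vertex. No other vertex is a cut vertex either.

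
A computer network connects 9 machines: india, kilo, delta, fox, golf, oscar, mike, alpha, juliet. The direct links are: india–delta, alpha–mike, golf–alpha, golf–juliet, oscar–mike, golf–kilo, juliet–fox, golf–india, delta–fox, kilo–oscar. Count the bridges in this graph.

0

The edges on the cycle golf-kilo-oscar-mike-alpha-golf are not bridges since each lies on that cycle.
Every edge lies on some cycle, so there are no bridges.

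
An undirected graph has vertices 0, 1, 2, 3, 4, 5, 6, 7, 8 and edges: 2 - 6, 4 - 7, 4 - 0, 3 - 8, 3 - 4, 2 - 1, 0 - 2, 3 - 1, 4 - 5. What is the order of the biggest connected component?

9

Starting from 0 we can reach 0, 1, 2, 3, 4, 5, 6, 7, 8. That is one component of size 9.
The largest has 9 vertices.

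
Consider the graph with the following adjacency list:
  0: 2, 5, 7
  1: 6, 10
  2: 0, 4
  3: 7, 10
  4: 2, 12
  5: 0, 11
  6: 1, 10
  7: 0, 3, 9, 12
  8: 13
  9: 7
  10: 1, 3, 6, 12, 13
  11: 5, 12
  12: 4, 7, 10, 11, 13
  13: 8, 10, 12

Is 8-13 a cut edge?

Removing 8-13 leaves no path between 8 and 13: the component count goes from 1 to 2. So it is a bridge.

Yes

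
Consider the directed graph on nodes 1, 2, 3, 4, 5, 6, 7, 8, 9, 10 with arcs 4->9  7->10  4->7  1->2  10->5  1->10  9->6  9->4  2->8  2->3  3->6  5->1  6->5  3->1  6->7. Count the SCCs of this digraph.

3

{1, 2, 3, 5, 6, 7, 10} are all mutually reachable — one SCC of size 7.
{4, 9} are all mutually reachable — one SCC of size 2.
{8} is an SCC by itself.
That gives 3 strongly connected components.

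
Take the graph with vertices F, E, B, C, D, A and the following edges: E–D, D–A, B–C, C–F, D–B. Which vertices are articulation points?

Removing B increases the component count from 1 to 2, so B is a cut vertex.
Removing C increases the component count from 1 to 2, so C is a cut vertex.
Removing D increases the component count from 1 to 3, so D is a cut vertex.
By contrast removing E leaves 1 component; it is not a cut vertex. No other vertex is a cut vertex either.

B, C, D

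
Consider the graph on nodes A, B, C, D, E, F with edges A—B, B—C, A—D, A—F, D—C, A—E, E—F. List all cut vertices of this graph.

A

Removing A increases the component count from 1 to 2, so A is a cut vertex.
By contrast removing E leaves 1 component; it is not a cut vertex. No other vertex is a cut vertex either.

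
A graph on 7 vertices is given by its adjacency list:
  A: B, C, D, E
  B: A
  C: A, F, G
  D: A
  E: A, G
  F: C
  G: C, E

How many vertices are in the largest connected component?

Starting from A we can reach A, B, C, D, E, F, G. That is one component of size 7.
The largest has 7 vertices.

7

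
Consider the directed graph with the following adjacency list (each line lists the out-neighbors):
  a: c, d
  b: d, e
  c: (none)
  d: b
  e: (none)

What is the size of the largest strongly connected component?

{b, d} are all mutually reachable — one SCC of size 2.
{c} is an SCC by itself.
{e} is an SCC by itself.
{a} is an SCC by itself.
The largest has 2 vertices.

2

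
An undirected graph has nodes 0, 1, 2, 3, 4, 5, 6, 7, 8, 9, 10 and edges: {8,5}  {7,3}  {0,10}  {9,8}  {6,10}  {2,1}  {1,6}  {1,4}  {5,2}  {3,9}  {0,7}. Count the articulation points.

1

Removing 1 increases the component count from 1 to 2, so 1 is a cut vertex.
By contrast removing 0 leaves 1 component; it is not a cut vertex. No other vertex is a cut vertex either.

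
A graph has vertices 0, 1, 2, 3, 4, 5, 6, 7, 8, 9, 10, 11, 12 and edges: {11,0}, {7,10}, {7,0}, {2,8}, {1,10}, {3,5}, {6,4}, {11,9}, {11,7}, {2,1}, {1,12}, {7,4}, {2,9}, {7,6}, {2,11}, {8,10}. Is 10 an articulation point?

No

Deleting 10 leaves 2 components (was 2), so 10 is not a cut vertex.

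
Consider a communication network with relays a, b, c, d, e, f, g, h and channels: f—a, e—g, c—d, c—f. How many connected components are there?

h is isolated — a component by itself.
b is isolated — a component by itself.
Starting from e we can reach e, g. That is one component of size 2.
Starting from a we can reach a, c, d, f. That is one component of size 4.
Total: 4 components.

4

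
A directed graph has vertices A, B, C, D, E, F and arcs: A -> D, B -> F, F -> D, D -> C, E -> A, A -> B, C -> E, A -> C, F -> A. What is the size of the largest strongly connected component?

6

{A, B, C, D, E, F} are all mutually reachable — one SCC of size 6.
The largest has 6 vertices.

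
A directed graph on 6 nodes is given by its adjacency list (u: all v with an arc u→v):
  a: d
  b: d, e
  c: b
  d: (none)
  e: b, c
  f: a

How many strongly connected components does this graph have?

4

{b, c, e} are all mutually reachable — one SCC of size 3.
{f} is an SCC by itself.
{d} is an SCC by itself.
{a} is an SCC by itself.
That gives 4 strongly connected components.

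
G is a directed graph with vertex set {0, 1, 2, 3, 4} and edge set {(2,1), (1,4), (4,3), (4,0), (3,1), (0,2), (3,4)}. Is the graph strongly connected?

Yes

From 2 we can reach every vertex (0, 1, 2, 3, 4), and every vertex can reach 2 (0, 1, 2, 3, 4). So the whole graph is one strongly connected component.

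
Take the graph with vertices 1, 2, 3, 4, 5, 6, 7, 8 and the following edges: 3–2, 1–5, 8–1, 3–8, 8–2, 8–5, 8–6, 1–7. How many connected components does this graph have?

2

4 is isolated — a component by itself.
Starting from 1 we can reach 1, 2, 3, 5, 6, 7, 8. That is one component of size 7.
Total: 2 components.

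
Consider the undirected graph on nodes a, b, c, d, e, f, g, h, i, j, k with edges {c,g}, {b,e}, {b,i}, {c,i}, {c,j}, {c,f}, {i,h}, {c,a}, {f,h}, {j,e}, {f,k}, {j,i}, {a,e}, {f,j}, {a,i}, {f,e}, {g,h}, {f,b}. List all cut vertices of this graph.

Removing f increases the component count from 2 to 3, so f is a cut vertex.
By contrast removing i leaves 2 components; it is not a cut vertex. No other vertex is a cut vertex either.

f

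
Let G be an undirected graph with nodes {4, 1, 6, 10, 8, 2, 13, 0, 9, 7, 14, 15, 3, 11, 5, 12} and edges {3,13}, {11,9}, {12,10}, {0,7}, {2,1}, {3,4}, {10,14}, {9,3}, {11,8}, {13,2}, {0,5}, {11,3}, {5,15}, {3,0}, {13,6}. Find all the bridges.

The edges on the cycle 11-9-3-11 are not bridges since each lies on that cycle.
But removing 11-8 disconnects 11 from 8; removing 5-15 disconnects 5 from 15; removing 12-10 disconnects 12 from 10; removing 3-13 disconnects 3 from 13 — these are bridges.
In total 12 edges are bridges.

0-3, 0-5, 0-7, 1-2, 10-12, 10-14, 11-8, 13-2, 13-3, 13-6, 15-5, 3-4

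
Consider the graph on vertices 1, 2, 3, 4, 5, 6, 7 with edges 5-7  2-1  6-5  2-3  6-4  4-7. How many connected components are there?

2

Starting from 1 we can reach 1, 2, 3. That is one component of size 3.
Starting from 4 we can reach 4, 5, 6, 7. That is one component of size 4.
Total: 2 components.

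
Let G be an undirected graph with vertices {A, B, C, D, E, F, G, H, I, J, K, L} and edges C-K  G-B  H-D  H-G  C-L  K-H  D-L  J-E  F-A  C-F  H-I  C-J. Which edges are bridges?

The edges on the cycle C-K-H-D-L-C are not bridges since each lies on that cycle.
But removing H-G disconnects H from G; removing C-J disconnects C from J; removing B-G disconnects B from G; removing E-J disconnects E from J — these are bridges.
In total 7 edges are bridges.

A-F, B-G, C-F, C-J, E-J, G-H, H-I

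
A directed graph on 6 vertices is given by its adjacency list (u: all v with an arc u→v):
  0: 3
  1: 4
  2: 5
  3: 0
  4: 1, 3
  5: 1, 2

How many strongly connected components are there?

{0, 3} are all mutually reachable — one SCC of size 2.
{2, 5} are all mutually reachable — one SCC of size 2.
{1, 4} are all mutually reachable — one SCC of size 2.
That gives 3 strongly connected components.

3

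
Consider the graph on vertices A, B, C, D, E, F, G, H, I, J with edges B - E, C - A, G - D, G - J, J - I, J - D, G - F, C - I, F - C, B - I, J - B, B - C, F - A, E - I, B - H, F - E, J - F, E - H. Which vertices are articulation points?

none

Removing H, for instance, still leaves 1 component. No single vertex removal increases the component count — the graph has no articulation points.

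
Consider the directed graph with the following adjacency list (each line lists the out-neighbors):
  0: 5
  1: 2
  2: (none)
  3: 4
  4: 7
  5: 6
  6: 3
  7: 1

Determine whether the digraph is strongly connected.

No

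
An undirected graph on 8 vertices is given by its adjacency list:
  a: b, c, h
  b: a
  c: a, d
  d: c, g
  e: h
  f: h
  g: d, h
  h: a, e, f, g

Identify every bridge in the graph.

The edges on the cycle g-h-a-c-d-g are not bridges since each lies on that cycle.
But removing f-h disconnects f from h; removing e-h disconnects e from h; removing a-b disconnects a from b — these are bridges.

a-b, e-h, f-h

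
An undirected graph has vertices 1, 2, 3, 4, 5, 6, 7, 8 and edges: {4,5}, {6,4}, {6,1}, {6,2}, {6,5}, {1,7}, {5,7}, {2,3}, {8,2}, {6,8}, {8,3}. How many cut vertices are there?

1

Removing 6 increases the component count from 1 to 2, so 6 is a cut vertex.
By contrast removing 5 leaves 1 component; it is not a cut vertex. No other vertex is a cut vertex either.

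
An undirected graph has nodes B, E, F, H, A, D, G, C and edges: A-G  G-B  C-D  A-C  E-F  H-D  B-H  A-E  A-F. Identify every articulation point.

Removing A increases the component count from 1 to 2, so A is a cut vertex.
By contrast removing C leaves 1 component; it is not a cut vertex. No other vertex is a cut vertex either.

A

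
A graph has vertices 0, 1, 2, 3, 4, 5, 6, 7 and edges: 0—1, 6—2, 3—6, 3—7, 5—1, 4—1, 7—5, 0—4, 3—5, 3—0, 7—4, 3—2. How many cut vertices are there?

1

Removing 3 increases the component count from 1 to 2, so 3 is a cut vertex.
By contrast removing 0 leaves 1 component; it is not a cut vertex. No other vertex is a cut vertex either.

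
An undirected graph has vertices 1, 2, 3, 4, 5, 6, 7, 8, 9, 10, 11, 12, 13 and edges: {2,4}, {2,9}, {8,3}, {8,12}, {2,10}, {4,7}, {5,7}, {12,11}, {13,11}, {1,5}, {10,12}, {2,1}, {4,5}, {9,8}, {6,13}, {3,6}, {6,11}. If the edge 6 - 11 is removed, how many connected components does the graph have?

1

6 and 11 are still connected via 6-13-11, so the component count stays at 1.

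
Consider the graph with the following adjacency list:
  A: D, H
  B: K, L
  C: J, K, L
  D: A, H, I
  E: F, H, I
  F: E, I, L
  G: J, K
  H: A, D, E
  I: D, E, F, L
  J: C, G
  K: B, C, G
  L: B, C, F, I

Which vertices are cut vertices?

Removing L increases the component count from 1 to 2, so L is a cut vertex.
By contrast removing B leaves 1 component; it is not a cut vertex. No other vertex is a cut vertex either.

L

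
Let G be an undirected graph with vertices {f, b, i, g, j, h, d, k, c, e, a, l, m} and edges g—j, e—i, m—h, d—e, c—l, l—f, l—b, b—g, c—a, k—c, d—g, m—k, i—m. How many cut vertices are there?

Removing c increases the component count from 1 to 2, so c is a cut vertex.
Removing g increases the component count from 1 to 2, so g is a cut vertex.
Removing l increases the component count from 1 to 2, so l is a cut vertex.
Likewise m is a cut vertex.
By contrast removing j leaves 1 component; it is not a cut vertex. No other vertex is a cut vertex either.

4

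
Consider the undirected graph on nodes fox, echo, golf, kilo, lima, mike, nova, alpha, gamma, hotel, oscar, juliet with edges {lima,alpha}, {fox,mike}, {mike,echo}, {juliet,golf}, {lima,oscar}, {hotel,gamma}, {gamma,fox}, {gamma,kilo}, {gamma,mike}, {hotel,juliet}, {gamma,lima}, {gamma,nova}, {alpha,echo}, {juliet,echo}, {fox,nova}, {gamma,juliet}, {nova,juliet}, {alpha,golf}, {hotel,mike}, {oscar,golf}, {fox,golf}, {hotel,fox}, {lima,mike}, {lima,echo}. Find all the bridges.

The edges on the cycle lima-alpha-golf-oscar-lima are not bridges since each lies on that cycle.
But removing gamma—kilo disconnects gamma from kilo — this is a bridge.

gamma-kilo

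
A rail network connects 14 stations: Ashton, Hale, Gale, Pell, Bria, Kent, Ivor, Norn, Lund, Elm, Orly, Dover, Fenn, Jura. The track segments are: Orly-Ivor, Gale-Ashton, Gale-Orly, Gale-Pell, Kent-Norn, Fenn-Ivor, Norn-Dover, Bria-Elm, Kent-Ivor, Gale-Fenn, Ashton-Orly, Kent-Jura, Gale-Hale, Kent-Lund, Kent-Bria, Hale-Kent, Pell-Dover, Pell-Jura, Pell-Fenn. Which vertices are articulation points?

Removing Bria increases the component count from 1 to 2, so Bria is a cut vertex.
Removing Kent increases the component count from 1 to 3, so Kent is a cut vertex.
By contrast removing Pell leaves 1 component; it is not a cut vertex. No other vertex is a cut vertex either.

Bria, Kent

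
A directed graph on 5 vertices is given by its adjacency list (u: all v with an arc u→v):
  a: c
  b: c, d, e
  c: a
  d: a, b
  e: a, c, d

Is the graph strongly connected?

There is no directed path from a to e, so the graph is not strongly connected.

No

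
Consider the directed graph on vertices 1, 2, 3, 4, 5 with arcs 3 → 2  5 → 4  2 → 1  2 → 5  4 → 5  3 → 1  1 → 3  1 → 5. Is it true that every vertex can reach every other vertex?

No

There is no directed path from 5 to 1, so the graph is not strongly connected.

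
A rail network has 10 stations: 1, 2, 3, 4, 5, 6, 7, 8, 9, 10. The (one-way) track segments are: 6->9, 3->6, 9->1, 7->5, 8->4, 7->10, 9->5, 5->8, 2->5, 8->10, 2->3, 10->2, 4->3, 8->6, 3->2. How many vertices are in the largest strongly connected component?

8

{2, 3, 4, 5, 6, 8, 9, 10} are all mutually reachable — one SCC of size 8.
{7} is an SCC by itself.
{1} is an SCC by itself.
The largest has 8 vertices.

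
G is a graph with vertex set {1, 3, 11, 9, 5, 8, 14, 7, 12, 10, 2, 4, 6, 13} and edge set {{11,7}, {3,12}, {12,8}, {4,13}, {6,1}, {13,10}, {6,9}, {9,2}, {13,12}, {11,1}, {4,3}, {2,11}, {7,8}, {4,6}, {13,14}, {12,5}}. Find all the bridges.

The edges on the cycle 4-13-12-3-4 are not bridges since each lies on that cycle.
But removing 14–13 disconnects 14 from 13; removing 12–5 disconnects 12 from 5; removing 10–13 disconnects 10 from 13 — these are bridges.

10-13, 12-5, 13-14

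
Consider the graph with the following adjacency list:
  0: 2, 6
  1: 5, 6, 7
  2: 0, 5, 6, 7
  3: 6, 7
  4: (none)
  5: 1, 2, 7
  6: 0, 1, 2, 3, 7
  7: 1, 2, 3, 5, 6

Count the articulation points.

Removing 5, for instance, still leaves 2 components. No single vertex removal increases the component count — the graph has no articulation points.

0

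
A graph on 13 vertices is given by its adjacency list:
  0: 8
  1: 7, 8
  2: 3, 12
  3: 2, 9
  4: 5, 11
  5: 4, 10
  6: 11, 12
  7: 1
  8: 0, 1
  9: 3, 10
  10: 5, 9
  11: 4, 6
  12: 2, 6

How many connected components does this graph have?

2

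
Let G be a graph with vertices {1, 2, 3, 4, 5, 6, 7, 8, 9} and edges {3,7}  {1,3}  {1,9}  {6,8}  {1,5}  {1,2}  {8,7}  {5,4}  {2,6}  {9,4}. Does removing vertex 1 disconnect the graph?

Yes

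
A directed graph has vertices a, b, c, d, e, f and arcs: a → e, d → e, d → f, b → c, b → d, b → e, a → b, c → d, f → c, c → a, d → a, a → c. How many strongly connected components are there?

2

{a, b, c, d, f} are all mutually reachable — one SCC of size 5.
{e} is an SCC by itself.
That gives 2 strongly connected components.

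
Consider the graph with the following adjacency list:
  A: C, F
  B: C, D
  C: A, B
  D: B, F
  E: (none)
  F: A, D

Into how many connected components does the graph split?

2

E is isolated — a component by itself.
Starting from A we can reach A, B, C, D, F. That is one component of size 5.
Total: 2 components.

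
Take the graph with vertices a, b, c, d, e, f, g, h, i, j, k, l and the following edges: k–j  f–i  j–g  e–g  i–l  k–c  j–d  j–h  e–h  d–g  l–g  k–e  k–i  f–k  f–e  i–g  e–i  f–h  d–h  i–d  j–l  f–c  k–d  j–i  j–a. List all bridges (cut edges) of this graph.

a-j

The edges on the cycle k-j-d-k are not bridges since each lies on that cycle.
But removing j–a disconnects j from a — this is a bridge.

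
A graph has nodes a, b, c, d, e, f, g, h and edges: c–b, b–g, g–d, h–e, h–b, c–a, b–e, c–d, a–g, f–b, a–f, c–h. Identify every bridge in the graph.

none

The edges on the cycle c-a-f-b-h-c are not bridges since each lies on that cycle.
Every edge lies on some cycle, so there are no bridges.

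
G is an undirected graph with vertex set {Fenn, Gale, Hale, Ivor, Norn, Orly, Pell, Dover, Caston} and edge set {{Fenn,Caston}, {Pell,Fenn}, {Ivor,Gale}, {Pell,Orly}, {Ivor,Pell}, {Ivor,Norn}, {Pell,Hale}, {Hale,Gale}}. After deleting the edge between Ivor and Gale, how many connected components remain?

Ivor and Gale are still connected via Ivor-Pell-Hale-Gale, so the component count stays at 2.

2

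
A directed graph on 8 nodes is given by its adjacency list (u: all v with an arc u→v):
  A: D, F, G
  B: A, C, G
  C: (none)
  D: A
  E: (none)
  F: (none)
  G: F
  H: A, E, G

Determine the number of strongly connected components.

{A, D} are all mutually reachable — one SCC of size 2.
{G} is an SCC by itself.
{E} is an SCC by itself.
{B} is an SCC by itself.
{H} is an SCC by itself.
(and 2 more singleton SCCs)
That gives 7 strongly connected components.

7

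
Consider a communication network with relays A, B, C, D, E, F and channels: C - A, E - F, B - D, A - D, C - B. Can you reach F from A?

The component containing A is {A, B, C, D}, and F is not in it.

No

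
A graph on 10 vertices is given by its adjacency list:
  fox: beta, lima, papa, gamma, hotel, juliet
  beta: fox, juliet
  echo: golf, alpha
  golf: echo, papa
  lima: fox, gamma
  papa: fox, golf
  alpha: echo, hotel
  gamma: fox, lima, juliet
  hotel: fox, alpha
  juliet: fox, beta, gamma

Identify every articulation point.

fox

Removing fox increases the component count from 1 to 2, so fox is a cut vertex.
By contrast removing alpha leaves 1 component; it is not a cut vertex. No other vertex is a cut vertex either.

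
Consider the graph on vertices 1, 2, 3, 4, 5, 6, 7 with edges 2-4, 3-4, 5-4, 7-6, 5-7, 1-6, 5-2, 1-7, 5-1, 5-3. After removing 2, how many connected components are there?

With 2 gone, the remaining components are: {1, 3, 4, 5, 6, 7}.
That is 1 component.

1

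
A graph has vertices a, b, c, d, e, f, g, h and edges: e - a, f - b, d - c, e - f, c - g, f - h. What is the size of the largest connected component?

5

Starting from c we can reach c, d, g. That is one component of size 3.
Starting from a we can reach a, b, e, f, h. That is one component of size 5.
The largest has 5 vertices.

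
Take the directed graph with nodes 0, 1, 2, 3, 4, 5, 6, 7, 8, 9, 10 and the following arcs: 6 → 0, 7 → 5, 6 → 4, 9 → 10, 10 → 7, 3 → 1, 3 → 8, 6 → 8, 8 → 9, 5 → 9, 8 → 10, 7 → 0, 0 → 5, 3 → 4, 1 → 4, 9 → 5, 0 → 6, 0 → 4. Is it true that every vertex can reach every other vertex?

There is no directed path from 7 to 2, so the graph is not strongly connected.

No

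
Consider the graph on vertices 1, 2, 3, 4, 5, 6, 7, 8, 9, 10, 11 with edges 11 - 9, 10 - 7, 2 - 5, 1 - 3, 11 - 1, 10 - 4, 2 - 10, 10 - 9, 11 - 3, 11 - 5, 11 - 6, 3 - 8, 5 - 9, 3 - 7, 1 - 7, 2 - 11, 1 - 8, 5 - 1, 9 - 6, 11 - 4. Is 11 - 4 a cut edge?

No

After removing 11 - 4, the path 11-2-10-4 still connects them, so the edge is not a bridge.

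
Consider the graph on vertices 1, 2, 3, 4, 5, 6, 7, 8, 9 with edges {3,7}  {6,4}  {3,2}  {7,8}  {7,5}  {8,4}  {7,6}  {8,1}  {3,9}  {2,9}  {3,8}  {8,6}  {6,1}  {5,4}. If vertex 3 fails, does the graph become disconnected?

Deleting 3 raises the number of components from 1 to 2, so 3 is a cut vertex.

Yes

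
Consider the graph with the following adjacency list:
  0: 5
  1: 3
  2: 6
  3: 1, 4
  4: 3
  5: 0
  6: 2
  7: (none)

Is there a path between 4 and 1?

From 4 we can reach 1, 3, 4, which includes 1.

Yes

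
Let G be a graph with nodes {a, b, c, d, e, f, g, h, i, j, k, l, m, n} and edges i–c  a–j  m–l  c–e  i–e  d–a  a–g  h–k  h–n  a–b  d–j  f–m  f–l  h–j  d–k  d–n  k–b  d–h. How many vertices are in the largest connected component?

Starting from f we can reach f, l, m. That is one component of size 3.
Starting from c we can reach c, e, i. That is one component of size 3.
Starting from a we can reach a, b, d, g, h, j, k, n. That is one component of size 8.
The largest has 8 vertices.

8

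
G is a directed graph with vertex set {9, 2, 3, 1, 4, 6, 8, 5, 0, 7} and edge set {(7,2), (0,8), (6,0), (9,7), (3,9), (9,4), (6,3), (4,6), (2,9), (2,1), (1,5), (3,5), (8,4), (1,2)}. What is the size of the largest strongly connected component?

9

{0, 1, 2, 3, 4, 6, 7, 8, 9} are all mutually reachable — one SCC of size 9.
{5} is an SCC by itself.
The largest has 9 vertices.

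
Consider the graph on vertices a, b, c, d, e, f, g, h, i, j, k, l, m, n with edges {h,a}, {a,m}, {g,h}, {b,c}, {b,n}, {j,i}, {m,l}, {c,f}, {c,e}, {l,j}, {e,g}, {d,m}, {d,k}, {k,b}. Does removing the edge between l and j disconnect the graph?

Removing l - j leaves no path between l and j: the component count goes from 1 to 2. So it is a bridge.

Yes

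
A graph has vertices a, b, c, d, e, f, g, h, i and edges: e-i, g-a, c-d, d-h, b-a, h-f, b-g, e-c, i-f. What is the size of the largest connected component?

6

Starting from a we can reach a, b, g. That is one component of size 3.
Starting from c we can reach c, d, e, f, h, i. That is one component of size 6.
The largest has 6 vertices.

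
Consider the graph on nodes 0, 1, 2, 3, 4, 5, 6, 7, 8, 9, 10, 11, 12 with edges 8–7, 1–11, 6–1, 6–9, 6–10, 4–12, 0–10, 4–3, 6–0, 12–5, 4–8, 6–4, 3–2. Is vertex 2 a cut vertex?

Deleting 2 leaves 1 component (was 1), so 2 is not a cut vertex.

No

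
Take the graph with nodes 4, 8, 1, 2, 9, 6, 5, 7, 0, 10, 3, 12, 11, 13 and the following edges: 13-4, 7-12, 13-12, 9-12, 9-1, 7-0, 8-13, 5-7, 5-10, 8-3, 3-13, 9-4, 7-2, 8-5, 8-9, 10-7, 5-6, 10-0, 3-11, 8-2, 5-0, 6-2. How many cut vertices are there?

2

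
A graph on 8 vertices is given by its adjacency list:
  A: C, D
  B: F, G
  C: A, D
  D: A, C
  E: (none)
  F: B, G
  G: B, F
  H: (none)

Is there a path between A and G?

No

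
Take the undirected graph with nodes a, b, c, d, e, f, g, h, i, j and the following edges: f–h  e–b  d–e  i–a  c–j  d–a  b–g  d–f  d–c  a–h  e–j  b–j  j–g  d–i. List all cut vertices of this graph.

d

Removing d increases the component count from 1 to 2, so d is a cut vertex.
By contrast removing b leaves 1 component; it is not a cut vertex. No other vertex is a cut vertex either.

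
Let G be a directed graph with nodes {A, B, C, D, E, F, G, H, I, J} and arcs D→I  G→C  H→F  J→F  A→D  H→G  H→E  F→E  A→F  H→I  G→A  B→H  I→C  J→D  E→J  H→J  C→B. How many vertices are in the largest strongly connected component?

10

{A, B, C, D, E, F, G, H, I, J} are all mutually reachable — one SCC of size 10.
The largest has 10 vertices.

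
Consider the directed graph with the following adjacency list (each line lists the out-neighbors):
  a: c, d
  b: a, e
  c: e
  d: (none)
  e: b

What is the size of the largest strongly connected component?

4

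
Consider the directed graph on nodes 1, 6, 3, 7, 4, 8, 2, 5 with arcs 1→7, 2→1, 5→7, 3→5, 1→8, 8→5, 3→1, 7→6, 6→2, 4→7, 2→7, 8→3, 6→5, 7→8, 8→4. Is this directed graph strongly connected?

From 6 we can reach every vertex (1, 2, 3, 4, 5, 6, 7, 8), and every vertex can reach 6 (1, 2, 3, 4, 5, 6, 7, 8). So the whole graph is one strongly connected component.

Yes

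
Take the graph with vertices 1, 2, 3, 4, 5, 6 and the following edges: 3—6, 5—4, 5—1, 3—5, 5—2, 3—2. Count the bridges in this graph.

3

The edges on the cycle 3-5-2-3 are not bridges since each lies on that cycle.
But removing 5—4 disconnects 5 from 4; removing 5—1 disconnects 5 from 1; removing 3—6 disconnects 3 from 6 — these are bridges.
That makes 3 bridges.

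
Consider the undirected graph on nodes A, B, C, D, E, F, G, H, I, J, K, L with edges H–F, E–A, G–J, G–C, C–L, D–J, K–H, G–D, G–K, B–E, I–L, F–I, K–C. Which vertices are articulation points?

E, G

Removing E increases the component count from 2 to 3, so E is a cut vertex.
Removing G increases the component count from 2 to 3, so G is a cut vertex.
By contrast removing L leaves 2 components; it is not a cut vertex. No other vertex is a cut vertex either.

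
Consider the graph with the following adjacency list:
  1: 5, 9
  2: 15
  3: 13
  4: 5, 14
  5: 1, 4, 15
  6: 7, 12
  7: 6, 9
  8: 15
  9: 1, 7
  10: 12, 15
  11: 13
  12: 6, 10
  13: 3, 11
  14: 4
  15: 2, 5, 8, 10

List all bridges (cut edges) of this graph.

11-13, 13-3, 14-4, 15-2, 15-8, 4-5

The edges on the cycle 1-9-7-6-12-10-15-5-1 are not bridges since each lies on that cycle.
But removing 8-15 disconnects 8 from 15; removing 13-3 disconnects 13 from 3; removing 4-5 disconnects 4 from 5; removing 4-14 disconnects 4 from 14 — these are bridges.
In total 6 edges are bridges.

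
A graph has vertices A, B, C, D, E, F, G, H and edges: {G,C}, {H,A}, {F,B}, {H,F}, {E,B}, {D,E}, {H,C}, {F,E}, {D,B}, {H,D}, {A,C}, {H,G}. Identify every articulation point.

Removing H increases the component count from 1 to 2, so H is a cut vertex.
By contrast removing E leaves 1 component; it is not a cut vertex. No other vertex is a cut vertex either.

H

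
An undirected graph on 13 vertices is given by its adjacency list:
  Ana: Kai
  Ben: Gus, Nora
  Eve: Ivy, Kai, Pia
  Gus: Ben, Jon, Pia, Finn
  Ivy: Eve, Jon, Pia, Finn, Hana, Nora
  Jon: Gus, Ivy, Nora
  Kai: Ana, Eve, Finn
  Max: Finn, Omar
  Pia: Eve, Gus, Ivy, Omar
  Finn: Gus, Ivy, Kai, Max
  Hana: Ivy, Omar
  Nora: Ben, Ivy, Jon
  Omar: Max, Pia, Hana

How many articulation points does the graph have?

1

Removing Kai increases the component count from 1 to 2, so Kai is a cut vertex.
By contrast removing Jon leaves 1 component; it is not a cut vertex. No other vertex is a cut vertex either.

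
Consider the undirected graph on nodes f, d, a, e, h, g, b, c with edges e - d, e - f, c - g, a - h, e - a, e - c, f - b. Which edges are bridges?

a-e, a-h, b-f, c-e, c-g, d-e, e-f

removing a - e disconnects a from e; removing e - c disconnects e from c; removing b - f disconnects b from f; removing g - c disconnects g from c — these are bridges.
In total 7 edges are bridges.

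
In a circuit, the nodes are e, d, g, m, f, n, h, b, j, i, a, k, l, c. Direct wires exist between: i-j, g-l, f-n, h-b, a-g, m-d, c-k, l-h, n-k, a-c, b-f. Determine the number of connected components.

4

e is isolated — a component by itself.
Starting from d we can reach d, m. That is one component of size 2.
Starting from i we can reach i, j. That is one component of size 2.
Starting from a we can reach a, b, c, f, g, h, k, l, n. That is one component of size 9.
Total: 4 components.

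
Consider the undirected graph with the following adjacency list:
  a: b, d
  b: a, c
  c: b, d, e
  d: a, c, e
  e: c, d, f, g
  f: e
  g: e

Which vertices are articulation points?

e

Removing e increases the component count from 1 to 3, so e is a cut vertex.
By contrast removing d leaves 1 component; it is not a cut vertex. No other vertex is a cut vertex either.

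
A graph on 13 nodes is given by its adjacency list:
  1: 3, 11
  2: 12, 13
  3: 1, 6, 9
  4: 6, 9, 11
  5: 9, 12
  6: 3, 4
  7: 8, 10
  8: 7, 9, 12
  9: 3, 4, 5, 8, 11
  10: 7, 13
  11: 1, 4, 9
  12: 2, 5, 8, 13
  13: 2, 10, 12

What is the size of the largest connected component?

Starting from 1 we can reach 1, 2, 3, 4, 5, 6, 7, 8, 9, 10, 11, 12, 13. That is one component of size 13.
The largest has 13 vertices.

13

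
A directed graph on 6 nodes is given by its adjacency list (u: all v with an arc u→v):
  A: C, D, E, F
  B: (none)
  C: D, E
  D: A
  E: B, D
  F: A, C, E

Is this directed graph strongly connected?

No

There is no directed path from B to E, so the graph is not strongly connected.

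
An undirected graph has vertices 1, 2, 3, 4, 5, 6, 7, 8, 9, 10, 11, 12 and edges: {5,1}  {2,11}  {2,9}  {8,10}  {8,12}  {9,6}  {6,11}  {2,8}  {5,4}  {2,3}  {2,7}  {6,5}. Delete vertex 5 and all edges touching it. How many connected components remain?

3

With 5 gone, the remaining components are: {1}; {4}; {2, 3, 6, 7, 8, 9, 10, 11, 12}.
That is 3 components.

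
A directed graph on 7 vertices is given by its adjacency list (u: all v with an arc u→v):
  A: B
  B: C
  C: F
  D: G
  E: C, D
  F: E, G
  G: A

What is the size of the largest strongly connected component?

7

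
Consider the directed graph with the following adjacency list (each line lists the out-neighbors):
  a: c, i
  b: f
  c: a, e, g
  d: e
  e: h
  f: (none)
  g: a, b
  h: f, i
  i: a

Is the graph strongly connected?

No

There is no directed path from h to d, so the graph is not strongly connected.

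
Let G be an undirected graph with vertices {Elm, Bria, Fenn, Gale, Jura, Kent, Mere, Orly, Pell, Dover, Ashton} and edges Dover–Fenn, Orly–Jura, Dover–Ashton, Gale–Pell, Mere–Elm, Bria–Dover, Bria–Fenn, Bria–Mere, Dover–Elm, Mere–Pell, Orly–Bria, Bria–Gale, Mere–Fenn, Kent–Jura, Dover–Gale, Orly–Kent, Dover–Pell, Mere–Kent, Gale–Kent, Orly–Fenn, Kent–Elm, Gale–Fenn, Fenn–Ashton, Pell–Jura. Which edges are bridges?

none

The edges on the cycle Bria-Mere-Pell-Jura-Kent-Gale-Dover-Bria are not bridges since each lies on that cycle.
Every edge lies on some cycle, so there are no bridges.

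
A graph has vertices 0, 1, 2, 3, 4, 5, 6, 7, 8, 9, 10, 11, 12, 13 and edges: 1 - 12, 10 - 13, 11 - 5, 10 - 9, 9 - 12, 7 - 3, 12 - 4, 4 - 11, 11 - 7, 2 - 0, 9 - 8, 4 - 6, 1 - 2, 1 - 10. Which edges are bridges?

The edges on the cycle 1-10-9-12-1 are not bridges since each lies on that cycle.
But removing 6 - 4 disconnects 6 from 4; removing 10 - 13 disconnects 10 from 13; removing 5 - 11 disconnects 5 from 11; removing 0 - 2 disconnects 0 from 2 — these are bridges.
In total 10 edges are bridges.

0-2, 1-2, 10-13, 11-4, 11-5, 11-7, 12-4, 3-7, 4-6, 8-9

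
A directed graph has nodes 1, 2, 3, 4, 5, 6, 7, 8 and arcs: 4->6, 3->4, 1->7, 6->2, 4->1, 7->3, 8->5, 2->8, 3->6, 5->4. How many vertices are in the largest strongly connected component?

8

{1, 2, 3, 4, 5, 6, 7, 8} are all mutually reachable — one SCC of size 8.
The largest has 8 vertices.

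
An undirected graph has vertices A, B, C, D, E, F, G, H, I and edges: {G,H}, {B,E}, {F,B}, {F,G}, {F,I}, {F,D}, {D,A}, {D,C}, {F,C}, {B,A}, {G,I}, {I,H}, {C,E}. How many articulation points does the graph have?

Removing F increases the component count from 1 to 2, so F is a cut vertex.
By contrast removing E leaves 1 component; it is not a cut vertex. No other vertex is a cut vertex either.

1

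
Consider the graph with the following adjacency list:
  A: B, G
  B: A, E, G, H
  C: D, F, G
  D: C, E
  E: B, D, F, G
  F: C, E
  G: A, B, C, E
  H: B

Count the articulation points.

1

Removing B increases the component count from 1 to 2, so B is a cut vertex.
By contrast removing C leaves 1 component; it is not a cut vertex. No other vertex is a cut vertex either.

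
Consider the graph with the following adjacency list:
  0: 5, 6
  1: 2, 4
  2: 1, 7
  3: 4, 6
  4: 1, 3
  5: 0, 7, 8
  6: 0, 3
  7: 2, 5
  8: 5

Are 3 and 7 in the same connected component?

Yes

From 3 we can reach 0, 1, 2, 3, 4, 5, 6, 7, 8, which includes 7.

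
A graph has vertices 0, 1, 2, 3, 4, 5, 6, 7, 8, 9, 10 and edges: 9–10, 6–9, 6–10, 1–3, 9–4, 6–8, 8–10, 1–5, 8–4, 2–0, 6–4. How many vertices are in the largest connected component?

7 is isolated — a component by itself.
Starting from 0 we can reach 0, 2. That is one component of size 2.
Starting from 1 we can reach 1, 3, 5. That is one component of size 3.
Starting from 4 we can reach 4, 6, 8, 9, 10. That is one component of size 5.
The largest has 5 vertices.

5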